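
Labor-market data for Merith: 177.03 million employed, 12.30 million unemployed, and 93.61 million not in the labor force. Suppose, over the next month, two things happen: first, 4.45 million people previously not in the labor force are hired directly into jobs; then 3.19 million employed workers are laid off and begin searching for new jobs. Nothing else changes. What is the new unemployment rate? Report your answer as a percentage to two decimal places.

Initially, labor force = 177.03 + 12.30 = 189.33 million, so u = 12.30/189.33 = 6.50%.
After the first change, employed and labor force both rise by 4.45; unemployed unchanged → E = 181.48, U = 12.30, labor force = 193.78 million.
After the second change, employed falls and unemployed rises by 3.19; labor force unchanged → E = 178.29, U = 15.49, labor force = 193.78 million.
New unemployment rate = 15.49 / 193.78 = 7.99%.

New unemployment rate ≈ 7.99%.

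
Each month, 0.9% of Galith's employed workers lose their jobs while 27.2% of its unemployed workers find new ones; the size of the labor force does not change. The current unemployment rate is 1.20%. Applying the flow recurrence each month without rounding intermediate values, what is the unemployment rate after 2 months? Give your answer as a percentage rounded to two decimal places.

With a fixed labor force, u_{t+1} = u_t + s·(1−u_t) − f·u_t = u_t·(1−s−f) + s.
Here 1−s−f = 0.719 and s = 0.009.
u_1 = 0.012000 × 0.719 + 0.009 = 0.017628.
u_2 = 0.017628 × 0.719 + 0.009 = 0.021675.

Unemployment rate after two months ≈ 2.17%.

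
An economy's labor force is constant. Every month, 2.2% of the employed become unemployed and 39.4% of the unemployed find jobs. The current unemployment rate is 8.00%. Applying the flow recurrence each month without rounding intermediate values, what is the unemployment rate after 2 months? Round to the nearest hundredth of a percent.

With a fixed labor force, u_{t+1} = u_t + s·(1−u_t) − f·u_t = u_t·(1−s−f) + s.
Here 1−s−f = 0.584 and s = 0.022.
u_1 = 0.080000 × 0.584 + 0.022 = 0.068720.
u_2 = 0.068720 × 0.584 + 0.022 = 0.062132.

Unemployment rate after two months ≈ 6.21%.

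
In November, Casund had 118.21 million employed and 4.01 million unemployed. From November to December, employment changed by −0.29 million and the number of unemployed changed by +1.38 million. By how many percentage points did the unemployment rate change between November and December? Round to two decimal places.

The unemployment rate changed by +1.09 percentage points.

November: labor force = 118.21 + 4.01 = 122.22; u = 4.01/122.22 = 3.28%.
December: labor force = 117.92 + 5.39 = 123.31; u = 5.39/123.31 = 4.37%.
Change = 4.37% − 3.28% = +1.09 pp.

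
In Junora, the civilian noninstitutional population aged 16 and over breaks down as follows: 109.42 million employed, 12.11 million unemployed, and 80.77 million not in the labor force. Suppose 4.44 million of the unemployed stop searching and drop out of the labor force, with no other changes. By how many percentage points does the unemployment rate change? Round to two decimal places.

The unemployment rate changes by −3.41 percentage points.

Initially, labor force = 109.42 + 12.11 = 121.53 million, so u = 12.11/121.53 = 9.96%.
After the change, unemployed and labor force both fall by 4.44 → E = 109.42, U = 7.67, labor force = 117.09 million.
New unemployment rate = 7.67 / 117.09 = 6.55%.
Change = 6.55% − 9.96% = −3.41 percentage points.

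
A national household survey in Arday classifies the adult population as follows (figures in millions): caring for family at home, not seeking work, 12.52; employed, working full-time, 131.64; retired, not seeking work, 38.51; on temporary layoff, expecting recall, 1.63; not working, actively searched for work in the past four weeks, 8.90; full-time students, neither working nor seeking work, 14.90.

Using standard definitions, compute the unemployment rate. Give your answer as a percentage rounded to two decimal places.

Unemployment rate ≈ 7.41%.

Employed = 131.64 million.
Unemployed = 1.63 + 8.90 = 10.53 million (jobless and actively searching, or on temporary layoff).
Labor force = 131.64 + 10.53 = 142.17 million.
Unemployment rate = 10.53 / 142.17 = 7.41%.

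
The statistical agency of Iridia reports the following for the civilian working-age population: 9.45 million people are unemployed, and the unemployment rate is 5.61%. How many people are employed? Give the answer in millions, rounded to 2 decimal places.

Labor force = U / u = 9.45 / 0.0561 ≈ 168.45 million.
Employed = labor force − unemployed = 168.45 − 9.45 = 159.00 million.

About 159.00 million are employed.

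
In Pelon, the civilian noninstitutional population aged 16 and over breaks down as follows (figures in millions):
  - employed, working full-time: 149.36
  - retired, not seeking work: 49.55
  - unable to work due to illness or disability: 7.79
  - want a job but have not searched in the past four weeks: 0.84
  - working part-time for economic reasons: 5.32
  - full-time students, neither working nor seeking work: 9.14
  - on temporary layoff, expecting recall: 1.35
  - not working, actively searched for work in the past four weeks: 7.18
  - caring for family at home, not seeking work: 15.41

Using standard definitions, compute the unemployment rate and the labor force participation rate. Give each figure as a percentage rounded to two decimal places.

Unemployment rate ≈ 5.23%; labor force participation rate ≈ 66.36%.

Employed = 149.36 + 5.32 = 154.68 million (anyone who worked, including part-time for economic reasons, counts as employed).
Unemployed = 1.35 + 7.18 = 8.53 million (jobless and actively searching, or on temporary layoff).
Labor force = 154.68 + 8.53 = 163.21 million.
Not in labor force = 49.55 + 7.79 + 0.84 + 9.14 + 15.41 = 82.73 million (those not working and not actively searching are outside the labor force — including those who want a job but have given up searching).
Civilian working-age population = 163.21 + 82.73 = 245.94 million.
Unemployment rate = 8.53 / 163.21 = 5.23%.
Labor force participation rate = 163.21 / 245.94 = 66.36%.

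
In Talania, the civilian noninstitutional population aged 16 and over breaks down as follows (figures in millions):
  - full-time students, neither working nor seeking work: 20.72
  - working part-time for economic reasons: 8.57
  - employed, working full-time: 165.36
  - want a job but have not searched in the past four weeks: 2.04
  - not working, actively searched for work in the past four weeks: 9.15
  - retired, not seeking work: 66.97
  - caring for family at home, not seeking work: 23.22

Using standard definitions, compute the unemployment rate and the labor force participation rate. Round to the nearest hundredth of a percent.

Employed = 8.57 + 165.36 = 173.93 million (anyone who worked, including part-time for economic reasons, counts as employed).
Unemployed = 9.15 million.
Labor force = 173.93 + 9.15 = 183.08 million.
Not in labor force = 20.72 + 2.04 + 66.97 + 23.22 = 112.95 million (those not working and not actively searching are outside the labor force — including those who want a job but have given up searching).
Civilian working-age population = 183.08 + 112.95 = 296.03 million.
Unemployment rate = 9.15 / 183.08 = 5.00%.
Labor force participation rate = 183.08 / 296.03 = 61.85%.

Unemployment rate ≈ 5.00%; labor force participation rate ≈ 61.85%.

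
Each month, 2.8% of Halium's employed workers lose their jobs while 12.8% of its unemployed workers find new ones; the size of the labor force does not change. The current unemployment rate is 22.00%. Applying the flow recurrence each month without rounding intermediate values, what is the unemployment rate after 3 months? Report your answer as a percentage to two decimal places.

With a fixed labor force, u_{t+1} = u_t + s·(1−u_t) − f·u_t = u_t·(1−s−f) + s.
Here 1−s−f = 0.844 and s = 0.028.
u_1 = 0.220000 × 0.844 + 0.028 = 0.213680.
u_2 = 0.213680 × 0.844 + 0.028 = 0.208346.
u_3 = 0.208346 × 0.844 + 0.028 = 0.203844.

Unemployment rate after three months ≈ 20.38%.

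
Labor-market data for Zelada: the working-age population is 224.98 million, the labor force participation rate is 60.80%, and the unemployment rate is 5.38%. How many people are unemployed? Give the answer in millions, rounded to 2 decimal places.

About 7.36 million are unemployed.

Labor force = 0.6080 × 224.98 = 136.79 million.
Unemployed = 0.0538 × 136.79 ≈ 7.36 million.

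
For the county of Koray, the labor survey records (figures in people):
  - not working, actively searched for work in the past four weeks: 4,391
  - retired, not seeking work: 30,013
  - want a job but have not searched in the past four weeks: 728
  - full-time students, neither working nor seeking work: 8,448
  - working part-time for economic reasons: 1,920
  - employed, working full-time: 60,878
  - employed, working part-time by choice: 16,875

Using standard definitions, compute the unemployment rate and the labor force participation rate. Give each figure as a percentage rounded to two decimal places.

Unemployment rate ≈ 5.22%; labor force participation rate ≈ 68.20%.

Employed = 1,920 + 60,878 + 16,875 = 79,673 (anyone who worked, including part-time for economic reasons, counts as employed).
Unemployed = 4,391.
Labor force = 79,673 + 4,391 = 84,064.
Not in labor force = 30,013 + 728 + 8,448 = 39,189 (those not working and not actively searching are outside the labor force — including those who want a job but have given up searching).
Civilian working-age population = 84,064 + 39,189 = 123,253.
Unemployment rate = 4,391 / 84,064 = 5.22%.
Labor force participation rate = 84,064 / 123,253 = 68.20%.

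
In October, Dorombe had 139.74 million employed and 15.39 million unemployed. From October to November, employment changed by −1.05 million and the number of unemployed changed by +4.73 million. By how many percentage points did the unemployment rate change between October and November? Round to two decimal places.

October: labor force = 139.74 + 15.39 = 155.13; u = 15.39/155.13 = 9.92%.
November: labor force = 138.69 + 20.12 = 158.81; u = 20.12/158.81 = 12.67%.
Change = 12.67% − 9.92% = +2.75 pp.

The unemployment rate changed by +2.75 percentage points.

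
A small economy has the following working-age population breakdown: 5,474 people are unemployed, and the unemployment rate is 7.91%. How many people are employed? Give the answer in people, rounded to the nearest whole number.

Labor force = U / u = 5,474 / 0.0791 ≈ 69,204.
Employed = labor force − unemployed = 69,204 − 5,474 = 63,730.

About 63,730 are employed.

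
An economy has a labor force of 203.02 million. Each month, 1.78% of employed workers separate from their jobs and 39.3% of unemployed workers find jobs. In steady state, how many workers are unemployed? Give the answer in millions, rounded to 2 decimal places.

About 8.80 million are unemployed in steady state.

Steady-state unemployment rate u* = s/(s+f) = 1.78/(1.78+39.3) = 0.043330.
Unemployed = u* × labor force = 0.043330 × 203.02 ≈ 8.80 million.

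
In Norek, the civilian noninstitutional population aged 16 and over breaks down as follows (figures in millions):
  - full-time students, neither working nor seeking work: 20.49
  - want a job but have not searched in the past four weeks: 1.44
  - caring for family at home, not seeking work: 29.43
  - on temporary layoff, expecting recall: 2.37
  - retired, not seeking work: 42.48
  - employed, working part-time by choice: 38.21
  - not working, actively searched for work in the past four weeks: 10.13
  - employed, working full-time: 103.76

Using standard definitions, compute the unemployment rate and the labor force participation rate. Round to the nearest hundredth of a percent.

Employed = 38.21 + 103.76 = 141.97 million.
Unemployed = 2.37 + 10.13 = 12.50 million (jobless and actively searching, or on temporary layoff).
Labor force = 141.97 + 12.50 = 154.47 million.
Not in labor force = 20.49 + 1.44 + 29.43 + 42.48 = 93.84 million (those not working and not actively searching are outside the labor force — including those who want a job but have given up searching).
Civilian working-age population = 154.47 + 93.84 = 248.31 million.
Unemployment rate = 12.50 / 154.47 = 8.09%.
Labor force participation rate = 154.47 / 248.31 = 62.21%.

Unemployment rate ≈ 8.09%; labor force participation rate ≈ 62.21%.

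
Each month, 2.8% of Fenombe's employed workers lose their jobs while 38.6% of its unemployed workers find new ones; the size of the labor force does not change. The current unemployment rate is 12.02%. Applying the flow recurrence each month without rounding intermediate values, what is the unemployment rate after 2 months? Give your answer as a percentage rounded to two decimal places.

Unemployment rate after two months ≈ 8.57%.

With a fixed labor force, u_{t+1} = u_t + s·(1−u_t) − f·u_t = u_t·(1−s−f) + s.
Here 1−s−f = 0.586 and s = 0.028.
u_1 = 0.120200 × 0.586 + 0.028 = 0.098437.
u_2 = 0.098437 × 0.586 + 0.028 = 0.085684.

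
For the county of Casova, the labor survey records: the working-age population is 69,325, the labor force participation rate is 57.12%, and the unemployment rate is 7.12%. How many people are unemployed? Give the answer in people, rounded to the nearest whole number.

Labor force = 0.5712 × 69,325 = 39,598.
Unemployed = 0.0712 × 39,598 ≈ 2,819.

About 2,819 are unemployed.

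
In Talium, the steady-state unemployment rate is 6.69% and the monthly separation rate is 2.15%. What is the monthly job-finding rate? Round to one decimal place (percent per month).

Job-finding rate ≈ 30.0% per month.

From u* = s/(s+f): f = s·(1−u)/u.
f = 2.15 × (1 − 0.0669) / 0.0669 = 2.0062 / 0.0669 ≈ 30.0% per month.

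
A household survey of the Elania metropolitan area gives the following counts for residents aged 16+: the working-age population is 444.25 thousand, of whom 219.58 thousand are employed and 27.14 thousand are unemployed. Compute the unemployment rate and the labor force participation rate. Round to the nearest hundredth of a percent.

Labor force = employed + unemployed = 219.58 + 27.14 = 246.72 thousand.
Unemployment rate = 27.14 / 246.72 = 11.00%.
Labor force participation rate = 246.72 / 444.25 = 55.54%.

Unemployment rate ≈ 11.00%; labor force participation rate ≈ 55.54%.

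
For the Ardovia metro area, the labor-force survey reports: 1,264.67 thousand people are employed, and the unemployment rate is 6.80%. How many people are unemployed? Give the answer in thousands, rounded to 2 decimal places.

About 92.27 thousand are unemployed.

Let U be the number unemployed. The labor force is E + U, and U/(E+U) = 0.0680.
So U = 0.0680 × 1,264.67 / (1 − 0.0680) = 85.9976 / 0.9320 ≈ 92.27 thousand.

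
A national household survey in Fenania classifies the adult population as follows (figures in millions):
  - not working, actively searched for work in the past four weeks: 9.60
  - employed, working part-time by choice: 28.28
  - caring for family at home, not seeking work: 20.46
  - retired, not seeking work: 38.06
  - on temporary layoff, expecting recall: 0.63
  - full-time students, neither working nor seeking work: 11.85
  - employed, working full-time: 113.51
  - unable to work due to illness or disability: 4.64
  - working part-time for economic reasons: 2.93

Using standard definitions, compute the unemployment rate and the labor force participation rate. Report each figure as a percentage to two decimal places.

Employed = 28.28 + 113.51 + 2.93 = 144.72 million (anyone who worked, including part-time for economic reasons, counts as employed).
Unemployed = 9.60 + 0.63 = 10.23 million (jobless and actively searching, or on temporary layoff).
Labor force = 144.72 + 10.23 = 154.95 million.
Not in labor force = 20.46 + 38.06 + 11.85 + 4.64 = 75.01 million (those not working and not actively searching are outside the labor force).
Civilian working-age population = 154.95 + 75.01 = 229.96 million.
Unemployment rate = 10.23 / 154.95 = 6.60%.
Labor force participation rate = 154.95 / 229.96 = 67.38%.

Unemployment rate ≈ 6.60%; labor force participation rate ≈ 67.38%.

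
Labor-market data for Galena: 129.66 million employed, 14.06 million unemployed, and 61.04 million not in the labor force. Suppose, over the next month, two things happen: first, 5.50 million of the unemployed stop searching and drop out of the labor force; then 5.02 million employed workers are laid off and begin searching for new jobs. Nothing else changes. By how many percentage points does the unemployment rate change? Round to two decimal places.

The unemployment rate changes by +0.04 percentage points.

Initially, labor force = 129.66 + 14.06 = 143.72 million, so u = 14.06/143.72 = 9.78%.
After the first change, unemployed and labor force both fall by 5.50 → E = 129.66, U = 8.56, labor force = 138.22 million.
After the second change, employed falls and unemployed rises by 5.02; labor force unchanged → E = 124.64, U = 13.58, labor force = 138.22 million.
New unemployment rate = 13.58 / 138.22 = 9.82%.
Change = 9.82% − 9.78% = +0.04 percentage points.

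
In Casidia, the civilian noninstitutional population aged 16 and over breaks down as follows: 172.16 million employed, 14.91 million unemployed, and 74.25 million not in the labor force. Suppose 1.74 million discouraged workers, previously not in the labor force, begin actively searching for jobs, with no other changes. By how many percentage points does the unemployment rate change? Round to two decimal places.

The unemployment rate changes by +0.85 percentage points.

Initially, labor force = 172.16 + 14.91 = 187.07 million, so u = 14.91/187.07 = 7.97%.
After the change, unemployed and labor force both rise by 1.74 → E = 172.16, U = 16.65, labor force = 188.81 million.
New unemployment rate = 16.65 / 188.81 = 8.82%.
Change = 8.82% − 7.97% = +0.85 percentage points.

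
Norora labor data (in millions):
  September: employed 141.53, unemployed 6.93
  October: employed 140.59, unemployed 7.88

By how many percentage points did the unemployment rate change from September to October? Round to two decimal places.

The unemployment rate changed by +0.64 percentage points.

September: labor force = 141.53 + 6.93 = 148.46; u = 6.93/148.46 = 4.67%.
October: labor force = 140.59 + 7.88 = 148.47; u = 7.88/148.47 = 5.31%.
Change = 5.31% − 4.67% = +0.64 pp.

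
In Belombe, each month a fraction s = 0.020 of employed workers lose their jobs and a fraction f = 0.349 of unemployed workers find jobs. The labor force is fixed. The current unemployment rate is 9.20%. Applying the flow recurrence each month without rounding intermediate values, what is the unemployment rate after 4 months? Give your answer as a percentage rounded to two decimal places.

Unemployment rate after four months ≈ 6.02%.

With a fixed labor force, u_{t+1} = u_t + s·(1−u_t) − f·u_t = u_t·(1−s−f) + s.
Here 1−s−f = 0.631 and s = 0.020.
u_1 = 0.092000 × 0.631 + 0.020 = 0.078052.
u_2 = 0.078052 × 0.631 + 0.020 = 0.069251.
u_3 = 0.069251 × 0.631 + 0.020 = 0.063697.
u_4 = 0.063697 × 0.631 + 0.020 = 0.060193.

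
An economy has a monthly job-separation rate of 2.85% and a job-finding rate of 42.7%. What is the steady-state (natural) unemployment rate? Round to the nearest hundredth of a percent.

At steady state the flows balance: s·E = f·U, so U/(E+U) = s/(s+f).
u* = 2.85 / (2.85 + 42.7) = 2.85 / 45.55 = 6.26%.

Steady-state unemployment rate ≈ 6.26%.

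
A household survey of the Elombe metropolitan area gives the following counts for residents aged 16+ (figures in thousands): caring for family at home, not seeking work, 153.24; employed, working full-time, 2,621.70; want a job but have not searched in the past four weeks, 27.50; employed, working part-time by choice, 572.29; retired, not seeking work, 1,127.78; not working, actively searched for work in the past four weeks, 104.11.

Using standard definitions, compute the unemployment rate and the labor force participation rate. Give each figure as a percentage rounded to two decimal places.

Employed = 2,621.70 + 572.29 = 3,193.99 thousand.
Unemployed = 104.11 thousand.
Labor force = 3,193.99 + 104.11 = 3,298.10 thousand.
Not in labor force = 153.24 + 27.50 + 1,127.78 = 1,308.52 thousand (those not working and not actively searching are outside the labor force — including those who want a job but have given up searching).
Civilian working-age population = 3,298.10 + 1,308.52 = 4,606.62 thousand.
Unemployment rate = 104.11 / 3,298.10 = 3.16%.
Labor force participation rate = 3,298.10 / 4,606.62 = 71.59%.

Unemployment rate ≈ 3.16%; labor force participation rate ≈ 71.59%.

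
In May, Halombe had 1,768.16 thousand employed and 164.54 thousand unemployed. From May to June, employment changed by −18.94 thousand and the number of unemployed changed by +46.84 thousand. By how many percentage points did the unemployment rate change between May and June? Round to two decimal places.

The unemployment rate changed by +2.27 percentage points.

May: labor force = 1,768.16 + 164.54 = 1,932.70; u = 164.54/1,932.70 = 8.51%.
June: labor force = 1,749.22 + 211.38 = 1,960.60; u = 211.38/1,960.60 = 10.78%.
Change = 10.78% − 8.51% = +2.27 pp.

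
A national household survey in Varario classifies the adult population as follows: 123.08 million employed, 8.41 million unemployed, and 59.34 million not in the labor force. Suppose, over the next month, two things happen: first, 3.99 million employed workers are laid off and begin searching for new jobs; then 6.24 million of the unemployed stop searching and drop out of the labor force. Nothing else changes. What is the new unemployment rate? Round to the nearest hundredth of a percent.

New unemployment rate ≈ 4.92%.

Initially, labor force = 123.08 + 8.41 = 131.49 million, so u = 8.41/131.49 = 6.40%.
After the first change, employed falls and unemployed rises by 3.99; labor force unchanged → E = 119.09, U = 12.40, labor force = 131.49 million.
After the second change, unemployed and labor force both fall by 6.24 → E = 119.09, U = 6.16, labor force = 125.25 million.
New unemployment rate = 6.16 / 125.25 = 4.92%.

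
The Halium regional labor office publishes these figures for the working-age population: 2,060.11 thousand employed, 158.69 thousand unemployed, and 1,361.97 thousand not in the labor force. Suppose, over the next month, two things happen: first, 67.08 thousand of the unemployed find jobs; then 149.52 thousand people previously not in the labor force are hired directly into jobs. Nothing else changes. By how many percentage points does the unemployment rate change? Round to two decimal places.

The unemployment rate changes by −3.28 percentage points.

Initially, labor force = 2,060.11 + 158.69 = 2,218.80 thousand, so u = 158.69/2,218.80 = 7.15%.
After the first change, unemployed falls and employed rises by 67.08; labor force unchanged → E = 2,127.19, U = 91.61, labor force = 2,218.80 thousand.
After the second change, employed and labor force both rise by 149.52; unemployed unchanged → E = 2,276.71, U = 91.61, labor force = 2,368.32 thousand.
New unemployment rate = 91.61 / 2,368.32 = 3.87%.
Change = 3.87% − 7.15% = −3.28 percentage points.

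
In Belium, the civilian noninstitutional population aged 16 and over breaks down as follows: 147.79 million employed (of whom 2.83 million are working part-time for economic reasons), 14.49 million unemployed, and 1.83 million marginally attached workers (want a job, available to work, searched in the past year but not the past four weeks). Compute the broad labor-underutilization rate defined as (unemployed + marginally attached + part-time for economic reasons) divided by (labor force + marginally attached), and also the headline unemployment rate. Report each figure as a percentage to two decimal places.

Broad underutilization rate ≈ 11.67%; headline unemployment rate ≈ 8.93%.

Labor force = 147.79 + 14.49 = 162.28 million.
Numerator = 14.49 + 1.83 + 2.83 = 19.15 million.
Denominator = 162.28 + 1.83 = 164.11 million.
Broad rate = 19.15 / 164.11 = 11.67%.
Headline unemployment rate = 14.49 / 162.28 = 8.93%.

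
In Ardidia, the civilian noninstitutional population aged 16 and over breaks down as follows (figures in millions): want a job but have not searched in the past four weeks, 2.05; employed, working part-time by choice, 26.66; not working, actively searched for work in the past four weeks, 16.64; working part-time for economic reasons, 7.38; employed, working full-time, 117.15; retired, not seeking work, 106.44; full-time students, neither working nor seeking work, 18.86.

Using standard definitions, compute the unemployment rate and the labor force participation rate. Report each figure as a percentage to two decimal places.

Unemployment rate ≈ 9.91%; labor force participation rate ≈ 56.86%.

Employed = 26.66 + 7.38 + 117.15 = 151.19 million (anyone who worked, including part-time for economic reasons, counts as employed).
Unemployed = 16.64 million.
Labor force = 151.19 + 16.64 = 167.83 million.
Not in labor force = 2.05 + 106.44 + 18.86 = 127.35 million (those not working and not actively searching are outside the labor force — including those who want a job but have given up searching).
Civilian working-age population = 167.83 + 127.35 = 295.18 million.
Unemployment rate = 16.64 / 167.83 = 9.91%.
Labor force participation rate = 167.83 / 295.18 = 56.86%.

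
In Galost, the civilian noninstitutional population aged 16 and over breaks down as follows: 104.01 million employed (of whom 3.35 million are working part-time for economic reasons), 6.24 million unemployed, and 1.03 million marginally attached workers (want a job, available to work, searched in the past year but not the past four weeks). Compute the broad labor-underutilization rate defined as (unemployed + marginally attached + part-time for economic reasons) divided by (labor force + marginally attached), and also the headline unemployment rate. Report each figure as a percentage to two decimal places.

Labor force = 104.01 + 6.24 = 110.25 million.
Numerator = 6.24 + 1.03 + 3.35 = 10.62 million.
Denominator = 110.25 + 1.03 = 111.28 million.
Broad rate = 10.62 / 111.28 = 9.54%.
Headline unemployment rate = 6.24 / 110.25 = 5.66%.

Broad underutilization rate ≈ 9.54%; headline unemployment rate ≈ 5.66%.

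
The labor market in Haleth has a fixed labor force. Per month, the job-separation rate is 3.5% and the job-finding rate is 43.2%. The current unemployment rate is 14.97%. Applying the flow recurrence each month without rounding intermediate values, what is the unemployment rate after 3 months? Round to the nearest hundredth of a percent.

Unemployment rate after three months ≈ 8.63%.

With a fixed labor force, u_{t+1} = u_t + s·(1−u_t) − f·u_t = u_t·(1−s−f) + s.
Here 1−s−f = 0.533 and s = 0.035.
u_1 = 0.149700 × 0.533 + 0.035 = 0.114790.
u_2 = 0.114790 × 0.533 + 0.035 = 0.096183.
u_3 = 0.096183 × 0.533 + 0.035 = 0.086266.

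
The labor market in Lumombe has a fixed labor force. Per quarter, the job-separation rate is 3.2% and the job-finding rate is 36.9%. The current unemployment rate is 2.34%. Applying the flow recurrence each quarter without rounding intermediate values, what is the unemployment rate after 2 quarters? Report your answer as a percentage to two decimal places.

With a fixed labor force, u_{t+1} = u_t + s·(1−u_t) − f·u_t = u_t·(1−s−f) + s.
Here 1−s−f = 0.599 and s = 0.032.
u_1 = 0.023400 × 0.599 + 0.032 = 0.046017.
u_2 = 0.046017 × 0.599 + 0.032 = 0.059564.

Unemployment rate after two quarters ≈ 5.96%.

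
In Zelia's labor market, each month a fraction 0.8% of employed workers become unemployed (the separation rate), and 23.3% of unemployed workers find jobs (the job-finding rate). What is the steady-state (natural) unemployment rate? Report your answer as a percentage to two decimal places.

Steady-state unemployment rate ≈ 3.32%.

At steady state the flows balance: s·E = f·U, so U/(E+U) = s/(s+f).
u* = 0.8 / (0.8 + 23.3) = 0.8 / 24.10 = 3.32%.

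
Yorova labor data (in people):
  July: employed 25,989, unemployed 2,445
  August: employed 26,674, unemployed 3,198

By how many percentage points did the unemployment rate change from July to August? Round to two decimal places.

The unemployment rate changed by +2.11 percentage points.

July: labor force = 25,989 + 2,445 = 28,434; u = 2,445/28,434 = 8.60%.
August: labor force = 26,674 + 3,198 = 29,872; u = 3,198/29,872 = 10.71%.
Change = 10.71% − 8.60% = +2.11 pp.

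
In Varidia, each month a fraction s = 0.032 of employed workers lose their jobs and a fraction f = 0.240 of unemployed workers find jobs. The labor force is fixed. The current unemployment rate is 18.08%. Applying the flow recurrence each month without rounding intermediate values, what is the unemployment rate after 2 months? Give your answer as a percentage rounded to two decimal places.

With a fixed labor force, u_{t+1} = u_t + s·(1−u_t) − f·u_t = u_t·(1−s−f) + s.
Here 1−s−f = 0.728 and s = 0.032.
u_1 = 0.180800 × 0.728 + 0.032 = 0.163622.
u_2 = 0.163622 × 0.728 + 0.032 = 0.151117.

Unemployment rate after two months ≈ 15.11%.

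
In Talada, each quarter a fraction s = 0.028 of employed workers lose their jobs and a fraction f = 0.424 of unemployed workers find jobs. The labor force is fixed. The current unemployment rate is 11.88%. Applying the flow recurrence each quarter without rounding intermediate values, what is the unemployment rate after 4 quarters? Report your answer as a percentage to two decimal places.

Unemployment rate after four quarters ≈ 6.71%.

With a fixed labor force, u_{t+1} = u_t + s·(1−u_t) − f·u_t = u_t·(1−s−f) + s.
Here 1−s−f = 0.548 and s = 0.028.
u_1 = 0.118800 × 0.548 + 0.028 = 0.093102.
u_2 = 0.093102 × 0.548 + 0.028 = 0.079020.
u_3 = 0.079020 × 0.548 + 0.028 = 0.071303.
u_4 = 0.071303 × 0.548 + 0.028 = 0.067074.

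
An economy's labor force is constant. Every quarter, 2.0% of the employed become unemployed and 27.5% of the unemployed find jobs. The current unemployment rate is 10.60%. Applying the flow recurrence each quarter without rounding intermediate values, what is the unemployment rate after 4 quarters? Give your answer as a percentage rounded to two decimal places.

With a fixed labor force, u_{t+1} = u_t + s·(1−u_t) − f·u_t = u_t·(1−s−f) + s.
Here 1−s−f = 0.705 and s = 0.020.
u_1 = 0.106000 × 0.705 + 0.020 = 0.094730.
u_2 = 0.094730 × 0.705 + 0.020 = 0.086785.
u_3 = 0.086785 × 0.705 + 0.020 = 0.081183.
u_4 = 0.081183 × 0.705 + 0.020 = 0.077234.

Unemployment rate after four quarters ≈ 7.72%.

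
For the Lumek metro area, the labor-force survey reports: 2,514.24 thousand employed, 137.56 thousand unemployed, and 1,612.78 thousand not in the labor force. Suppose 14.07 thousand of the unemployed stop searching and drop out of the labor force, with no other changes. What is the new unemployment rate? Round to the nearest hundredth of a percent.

New unemployment rate ≈ 4.68%.

Initially, labor force = 2,514.24 + 137.56 = 2,651.80 thousand, so u = 137.56/2,651.80 = 5.19%.
After the change, unemployed and labor force both fall by 14.07 → E = 2,514.24, U = 123.49, labor force = 2,637.73 thousand.
New unemployment rate = 123.49 / 2,637.73 = 4.68%.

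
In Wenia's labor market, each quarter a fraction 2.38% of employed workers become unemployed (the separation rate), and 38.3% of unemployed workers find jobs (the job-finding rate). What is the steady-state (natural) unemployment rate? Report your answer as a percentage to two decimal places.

At steady state the flows balance: s·E = f·U, so U/(E+U) = s/(s+f).
u* = 2.38 / (2.38 + 38.3) = 2.38 / 40.68 = 5.85%.

Steady-state unemployment rate ≈ 5.85%.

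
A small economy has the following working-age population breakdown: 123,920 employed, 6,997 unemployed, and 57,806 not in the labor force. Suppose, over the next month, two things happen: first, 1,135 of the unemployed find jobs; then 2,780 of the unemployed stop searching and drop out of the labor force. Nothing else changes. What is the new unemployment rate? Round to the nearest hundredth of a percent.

New unemployment rate ≈ 2.41%.

Initially, labor force = 123,920 + 6,997 = 130,917, so u = 6,997/130,917 = 5.34%.
After the first change, unemployed falls and employed rises by 1,135; labor force unchanged → E = 125,055, U = 5,862, labor force = 130,917.
After the second change, unemployed and labor force both fall by 2,780 → E = 125,055, U = 3,082, labor force = 128,137.
New unemployment rate = 3,082 / 128,137 = 2.41%.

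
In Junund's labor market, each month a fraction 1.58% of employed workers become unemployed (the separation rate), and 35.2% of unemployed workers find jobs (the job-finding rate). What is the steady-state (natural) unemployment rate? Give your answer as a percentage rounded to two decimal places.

Steady-state unemployment rate ≈ 4.30%.

At steady state the flows balance: s·E = f·U, so U/(E+U) = s/(s+f).
u* = 1.58 / (1.58 + 35.2) = 1.58 / 36.78 = 4.30%.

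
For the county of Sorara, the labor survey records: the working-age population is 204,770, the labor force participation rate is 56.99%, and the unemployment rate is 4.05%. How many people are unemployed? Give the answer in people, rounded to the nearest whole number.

About 4,726 are unemployed.

Labor force = 0.5699 × 204,770 = 116,698.
Unemployed = 0.0405 × 116,698 ≈ 4,726.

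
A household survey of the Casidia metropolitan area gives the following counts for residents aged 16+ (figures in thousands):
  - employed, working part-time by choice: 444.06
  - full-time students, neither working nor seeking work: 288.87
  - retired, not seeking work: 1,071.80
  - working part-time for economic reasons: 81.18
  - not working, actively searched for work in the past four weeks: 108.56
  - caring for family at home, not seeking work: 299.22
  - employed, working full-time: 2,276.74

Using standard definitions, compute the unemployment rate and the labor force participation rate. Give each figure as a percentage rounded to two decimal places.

Unemployment rate ≈ 3.73%; labor force participation rate ≈ 63.68%.

Employed = 444.06 + 81.18 + 2,276.74 = 2,801.98 thousand (anyone who worked, including part-time for economic reasons, counts as employed).
Unemployed = 108.56 thousand.
Labor force = 2,801.98 + 108.56 = 2,910.54 thousand.
Not in labor force = 288.87 + 1,071.80 + 299.22 = 1,659.89 thousand (those not working and not actively searching are outside the labor force).
Civilian working-age population = 2,910.54 + 1,659.89 = 4,570.43 thousand.
Unemployment rate = 108.56 / 2,910.54 = 3.73%.
Labor force participation rate = 2,910.54 / 4,570.43 = 63.68%.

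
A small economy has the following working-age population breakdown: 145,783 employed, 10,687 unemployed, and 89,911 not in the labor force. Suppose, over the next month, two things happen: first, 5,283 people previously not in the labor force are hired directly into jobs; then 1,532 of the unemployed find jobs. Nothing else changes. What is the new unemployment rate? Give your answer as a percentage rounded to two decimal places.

Initially, labor force = 145,783 + 10,687 = 156,470, so u = 10,687/156,470 = 6.83%.
After the first change, employed and labor force both rise by 5,283; unemployed unchanged → E = 151,066, U = 10,687, labor force = 161,753.
After the second change, unemployed falls and employed rises by 1,532; labor force unchanged → E = 152,598, U = 9,155, labor force = 161,753.
New unemployment rate = 9,155 / 161,753 = 5.66%.

New unemployment rate ≈ 5.66%.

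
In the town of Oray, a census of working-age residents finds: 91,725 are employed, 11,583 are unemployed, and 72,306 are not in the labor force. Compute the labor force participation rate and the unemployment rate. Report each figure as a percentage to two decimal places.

Labor force participation rate ≈ 58.83%; unemployment rate ≈ 11.21%.

Labor force = employed + unemployed = 91,725 + 11,583 = 103,308.
Working-age population = 103,308 + 72,306 = 175,614.
Unemployment rate = 11,583 / 103,308 = 11.21%.
Labor force participation rate = 103,308 / 175,614 = 58.83%.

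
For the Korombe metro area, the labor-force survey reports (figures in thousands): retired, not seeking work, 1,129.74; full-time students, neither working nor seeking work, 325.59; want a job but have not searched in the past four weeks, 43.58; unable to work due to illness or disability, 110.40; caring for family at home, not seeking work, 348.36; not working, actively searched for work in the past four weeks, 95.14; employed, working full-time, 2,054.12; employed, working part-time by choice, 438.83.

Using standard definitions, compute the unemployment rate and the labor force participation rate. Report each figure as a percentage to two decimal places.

Employed = 2,054.12 + 438.83 = 2,492.95 thousand.
Unemployed = 95.14 thousand.
Labor force = 2,492.95 + 95.14 = 2,588.09 thousand.
Not in labor force = 1,129.74 + 325.59 + 43.58 + 110.40 + 348.36 = 1,957.67 thousand (those not working and not actively searching are outside the labor force — including those who want a job but have given up searching).
Civilian working-age population = 2,588.09 + 1,957.67 = 4,545.76 thousand.
Unemployment rate = 95.14 / 2,588.09 = 3.68%.
Labor force participation rate = 2,588.09 / 4,545.76 = 56.93%.

Unemployment rate ≈ 3.68%; labor force participation rate ≈ 56.93%.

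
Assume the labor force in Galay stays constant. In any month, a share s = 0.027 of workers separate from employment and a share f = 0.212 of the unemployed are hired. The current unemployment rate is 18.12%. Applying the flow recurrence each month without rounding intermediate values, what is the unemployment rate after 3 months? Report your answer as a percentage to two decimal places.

With a fixed labor force, u_{t+1} = u_t + s·(1−u_t) − f·u_t = u_t·(1−s−f) + s.
Here 1−s−f = 0.761 and s = 0.027.
u_1 = 0.181200 × 0.761 + 0.027 = 0.164893.
u_2 = 0.164893 × 0.761 + 0.027 = 0.152484.
u_3 = 0.152484 × 0.761 + 0.027 = 0.143040.

Unemployment rate after three months ≈ 14.30%.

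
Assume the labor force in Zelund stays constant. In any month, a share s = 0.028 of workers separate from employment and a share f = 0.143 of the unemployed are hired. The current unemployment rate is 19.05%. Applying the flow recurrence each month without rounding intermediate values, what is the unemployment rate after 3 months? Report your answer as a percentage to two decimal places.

Unemployment rate after three months ≈ 17.90%.

With a fixed labor force, u_{t+1} = u_t + s·(1−u_t) − f·u_t = u_t·(1−s−f) + s.
Here 1−s−f = 0.829 and s = 0.028.
u_1 = 0.190500 × 0.829 + 0.028 = 0.185924.
u_2 = 0.185924 × 0.829 + 0.028 = 0.182131.
u_3 = 0.182131 × 0.829 + 0.028 = 0.178987.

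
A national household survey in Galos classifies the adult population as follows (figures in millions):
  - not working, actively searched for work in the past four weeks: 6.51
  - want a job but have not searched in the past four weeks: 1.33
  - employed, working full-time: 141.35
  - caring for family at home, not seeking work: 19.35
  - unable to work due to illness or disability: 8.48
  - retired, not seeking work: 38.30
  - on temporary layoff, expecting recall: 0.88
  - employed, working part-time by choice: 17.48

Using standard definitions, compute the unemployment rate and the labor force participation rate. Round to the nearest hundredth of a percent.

Unemployment rate ≈ 4.45%; labor force participation rate ≈ 71.13%.

Employed = 141.35 + 17.48 = 158.83 million.
Unemployed = 6.51 + 0.88 = 7.39 million (jobless and actively searching, or on temporary layoff).
Labor force = 158.83 + 7.39 = 166.22 million.
Not in labor force = 1.33 + 19.35 + 8.48 + 38.30 = 67.46 million (those not working and not actively searching are outside the labor force — including those who want a job but have given up searching).
Civilian working-age population = 166.22 + 67.46 = 233.68 million.
Unemployment rate = 7.39 / 166.22 = 4.45%.
Labor force participation rate = 166.22 / 233.68 = 71.13%.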